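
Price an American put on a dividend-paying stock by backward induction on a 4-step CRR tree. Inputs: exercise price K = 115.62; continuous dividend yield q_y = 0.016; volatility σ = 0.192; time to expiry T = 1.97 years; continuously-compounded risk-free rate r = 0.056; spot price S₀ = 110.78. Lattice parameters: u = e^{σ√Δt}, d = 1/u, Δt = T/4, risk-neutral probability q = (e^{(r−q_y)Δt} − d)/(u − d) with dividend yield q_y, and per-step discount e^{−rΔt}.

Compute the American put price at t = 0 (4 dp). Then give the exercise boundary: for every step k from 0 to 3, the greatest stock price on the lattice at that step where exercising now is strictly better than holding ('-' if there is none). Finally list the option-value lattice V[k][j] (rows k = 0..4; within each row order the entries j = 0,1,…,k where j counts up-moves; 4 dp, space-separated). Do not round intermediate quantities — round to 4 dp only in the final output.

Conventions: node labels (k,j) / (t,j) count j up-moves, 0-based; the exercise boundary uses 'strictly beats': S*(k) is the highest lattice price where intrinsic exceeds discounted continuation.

price = 10.9691
boundary = - - 84.6108 96.8152
tree:
10.9691
18.8953 4.7844
31.0092 9.5532 0.9693
41.6752 18.8048 2.1660 0.0000
50.9966 31.0092 4.8400 0.0000 0.0000

params: Δt=0.49250 u=1.14424 d=0.87394 q=0.53997 e^(-rΔt)=0.97280
t_4 payoffs: 50.9966 31.0092 4.8400 0.0000 0.0000
t_3: node(3,0) S=73.9448 payoff=41.6752 vs cont=39.1104 → 41.6752 [stop]  node(3,1) S=96.8152 payoff=18.8048 vs cont=16.4195 → 18.8048 [stop]  node(3,2) S=126.7591 payoff=0.0000 vs cont=2.1660 → 2.1660 [wait]  node(3,3) S=165.9644 payoff=0.0000 vs cont=0.0000 → 0.0000 [wait]  ⇒ S*(3)=96.8152
t_2: node(2,0) S=84.6108 payoff=31.0092 vs cont=28.5281 → 31.0092 [stop]  node(2,1) S=110.7800 payoff=4.8400 vs cont=9.5532 → 9.5532 [wait]  node(2,2) S=145.0431 payoff=0.0000 vs cont=0.9693 → 0.9693 [wait]  ⇒ S*(2)=84.6108
t_1: node(1,0) S=96.8152 payoff=18.8048 vs cont=18.8953 → 18.8953 [wait]  node(1,1) S=126.7591 payoff=0.0000 vs cont=4.7844 → 4.7844 [wait]  ⇒ S*(1)=-
t_0: node(0,0) S=110.7800 payoff=4.8400 vs cont=10.9691 → 10.9691 [wait]  ⇒ S*(0)=-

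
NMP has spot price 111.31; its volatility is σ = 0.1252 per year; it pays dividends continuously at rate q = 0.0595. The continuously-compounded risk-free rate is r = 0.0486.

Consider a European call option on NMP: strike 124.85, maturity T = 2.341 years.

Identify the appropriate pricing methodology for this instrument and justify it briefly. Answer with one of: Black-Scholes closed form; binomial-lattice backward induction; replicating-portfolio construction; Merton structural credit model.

Key observation: everything needed for the exact continuous-time valuation of the European call on NMP (strike 124.85) is given, and no feature rules the closed form out.

framework: Black-Scholes closed form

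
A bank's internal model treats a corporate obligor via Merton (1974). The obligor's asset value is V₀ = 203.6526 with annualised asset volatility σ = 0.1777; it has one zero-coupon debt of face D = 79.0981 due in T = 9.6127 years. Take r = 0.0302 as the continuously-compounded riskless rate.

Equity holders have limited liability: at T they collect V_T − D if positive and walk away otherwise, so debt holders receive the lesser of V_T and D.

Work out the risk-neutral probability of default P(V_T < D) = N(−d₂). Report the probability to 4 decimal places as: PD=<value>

PD=0.0245

Equity is a call on the firm's assets struck at D = 79.0981:
d₁ = [ln(V₀/D) + (r + σ²/2)T] / (σ√T)
   = [ln(203.6526/79.0981) + (0.0302 + 0.5·0.1777²)·9.6127] / (0.1777·√9.6127)
   = [0.945727 + 0.442075] / 0.550947 = 2.518937
d₂ = d₁ − σ√T = 2.518937 − 0.550947 = 1.967990
risk-neutral PD = N(−d₂) = N(-1.967990) = 0.024535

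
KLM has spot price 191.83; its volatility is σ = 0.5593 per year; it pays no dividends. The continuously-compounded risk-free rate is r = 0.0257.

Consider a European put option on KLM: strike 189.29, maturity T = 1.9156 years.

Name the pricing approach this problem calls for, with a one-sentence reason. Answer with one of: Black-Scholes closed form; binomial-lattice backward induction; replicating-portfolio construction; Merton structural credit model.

framework: Black-Scholes closed form

Key observation: a European-exercise option on KLM struck at 189.29 — a GBM underlying with constant parameters — admits an analytic price: the data contain no early exercise, no discrete tree, no debt structure.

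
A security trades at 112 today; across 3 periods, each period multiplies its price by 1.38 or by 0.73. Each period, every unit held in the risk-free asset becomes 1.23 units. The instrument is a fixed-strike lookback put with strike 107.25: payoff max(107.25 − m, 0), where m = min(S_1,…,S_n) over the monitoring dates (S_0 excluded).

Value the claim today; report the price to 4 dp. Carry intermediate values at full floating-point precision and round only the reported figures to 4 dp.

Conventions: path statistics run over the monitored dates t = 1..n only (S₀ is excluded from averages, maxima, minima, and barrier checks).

price = 4.4470

Risk-neutral up-probability p* = (R−d)/(u−d) = (1.23−0.73)/(1.38−0.73) = 0.7692; the claim prices as the p*-weighted sum of path payoffs discounted by R^3.
Enumerate all 2^3 = 8 price paths (U = up ×1.38, D = down ×0.73); each path with k up-moves has probability p*^k·(1−p*)^(3−k).
DDD: m=43.5699, payoff=63.6801, prob=0.012289
UDD: m=82.3650, payoff=24.8850, prob=0.040965
DUD: m=81.7600, payoff=25.4900, prob=0.040965
UUD: m=154.5600, payoff=0.0000, prob=0.136550
DDU: m=59.6848, payoff=47.5652, prob=0.040965
UDU: m=112.8288, payoff=0.0000, prob=0.136550
DUU: m=81.7600, payoff=25.4900, prob=0.136550
UUU: m=154.5600, payoff=0.0000, prob=0.455166
Price = Σ prob·payoff / R^3 = 8.275366 / 1.860867 = 4.4470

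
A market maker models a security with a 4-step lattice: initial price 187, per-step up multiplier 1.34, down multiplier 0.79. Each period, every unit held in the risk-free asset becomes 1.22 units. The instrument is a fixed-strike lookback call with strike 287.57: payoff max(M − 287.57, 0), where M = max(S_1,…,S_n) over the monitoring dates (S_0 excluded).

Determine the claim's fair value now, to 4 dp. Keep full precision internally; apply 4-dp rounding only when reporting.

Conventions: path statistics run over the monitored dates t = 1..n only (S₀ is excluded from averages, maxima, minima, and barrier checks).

price = 71.0437

Under the martingale measure an up-move has probability p* = 0.7818; value the claim as the probability-weighted average of per-path payoffs, discounted 4 periods at R = 1.22.
Enumerate all 2^4 = 16 price paths (U = up ×1.34, D = down ×0.79); each path with k up-moves has probability p*^k·(1−p*)^(4−k).
DDDD: M=147.7300, payoff=0.0000, prob=0.002266
UDDD: M=250.5800, payoff=0.0000, prob=0.008120
DUDD: M=197.9582, payoff=0.0000, prob=0.008120
UUDD: M=335.7772, payoff=48.2072, prob=0.029097
DDUD: M=156.3870, payoff=0.0000, prob=0.008120
UDUD: M=265.2640, payoff=0.0000, prob=0.029097
DUUD: M=265.2640, payoff=0.0000, prob=0.029097
UUUD: M=449.9414, payoff=162.3714, prob=0.104264
DDDU: M=147.7300, payoff=0.0000, prob=0.008120
UDDU: M=250.5800, payoff=0.0000, prob=0.029097
DUDU: M=209.5586, payoff=0.0000, prob=0.029097
UUDU: M=355.4537, payoff=67.8837, prob=0.104264
DDUU: M=209.5586, payoff=0.0000, prob=0.029097
UDUU: M=355.4537, payoff=67.8837, prob=0.104264
DUUU: M=355.4537, payoff=67.8837, prob=0.104264
UUUU: M=602.9215, payoff=315.3515, prob=0.373614
Price = Σ prob·payoff / R^4 = 157.385534 / 2.215335 = 71.0437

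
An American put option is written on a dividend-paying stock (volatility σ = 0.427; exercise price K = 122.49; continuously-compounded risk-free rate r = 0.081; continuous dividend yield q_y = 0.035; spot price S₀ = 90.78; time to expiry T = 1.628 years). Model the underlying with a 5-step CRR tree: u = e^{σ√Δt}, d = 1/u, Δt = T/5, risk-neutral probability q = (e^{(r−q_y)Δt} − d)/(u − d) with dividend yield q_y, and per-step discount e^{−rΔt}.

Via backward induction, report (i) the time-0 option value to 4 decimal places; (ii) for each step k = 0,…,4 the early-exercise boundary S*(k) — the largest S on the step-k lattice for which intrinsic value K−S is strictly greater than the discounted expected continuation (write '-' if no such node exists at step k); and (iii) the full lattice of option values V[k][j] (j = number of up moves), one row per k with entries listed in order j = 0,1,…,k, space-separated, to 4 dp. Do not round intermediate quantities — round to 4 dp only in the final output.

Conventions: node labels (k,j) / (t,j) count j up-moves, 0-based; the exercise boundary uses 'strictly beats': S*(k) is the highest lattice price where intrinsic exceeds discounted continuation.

price = 36.8140
boundary = - 71.1498 55.7644 71.1498 90.7800
tree:
36.8140
51.3402 22.5296
66.7256 34.7137 10.0737
78.7841 51.3402 17.9420 1.7753
88.2351 66.7256 31.7100 3.4396 0.0000
95.6423 78.7841 51.3402 6.6638 0.0000 0.0000

Δt=0.32560, u=1.27590, d=0.78376, q=0.47005, disc=e^(-rΔt)=0.97397
k=5 terminal: V=max(K-S,0) → 95.6423 78.7841 51.3402 6.6638 0.0000 0.0000
k=4: j=0 S=34.2549 intr=88.2351 cont=85.4349 V=88.2351[EX]; j=1 S=55.7644 intr=66.7256 cont=64.1693 V=66.7256[EX]; j=2 S=90.7800 intr=31.7100 cont=29.5504 V=31.7100[EX]; j=3 S=147.7827 intr=0.0000 cont=3.4396 V=3.4396[hold]; j=4 S=240.5787 intr=0.0000 cont=0.0000 V=0.0000[hold]  S*(4)=90.7800
k=3: j=0 S=43.7059 intr=78.7841 cont=76.0911 V=78.7841[EX]; j=1 S=71.1498 intr=51.3402 cont=48.9582 V=51.3402[EX]; j=2 S=115.8262 intr=6.6638 cont=17.9420 V=17.9420[hold]; j=3 S=188.5560 intr=0.0000 cont=1.7753 V=1.7753[hold]  S*(3)=71.1498
k=2: j=0 S=55.7644 intr=66.7256 cont=64.1693 V=66.7256[EX]; j=1 S=90.7800 intr=31.7100 cont=34.7137 V=34.7137[hold]; j=2 S=147.7827 intr=0.0000 cont=10.0737 V=10.0737[hold]  S*(2)=55.7644
k=1: j=0 S=71.1498 intr=51.3402 cont=50.3333 V=51.3402[EX]; j=1 S=115.8262 intr=6.6638 cont=22.5296 V=22.5296[hold]  S*(1)=71.1498
k=0: j=0 S=90.7800 intr=31.7100 cont=36.8140 V=36.8140[hold]  S*(0)=-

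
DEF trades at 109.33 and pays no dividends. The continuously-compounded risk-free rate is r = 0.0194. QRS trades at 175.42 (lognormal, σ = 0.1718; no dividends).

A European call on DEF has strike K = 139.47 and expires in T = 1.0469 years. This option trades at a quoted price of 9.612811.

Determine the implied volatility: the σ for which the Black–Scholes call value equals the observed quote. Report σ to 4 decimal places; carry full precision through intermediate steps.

At σ = 0.4118 the Black–Scholes value reproduces the quote:
σ√T = 0.4118·√1.0469 = 0.421346
d₁ = (ln(S/K) + (r+σ²/2)T) / (σ√T) = (ln(109.33/139.47) + (0.0194+0.4118²/2)·1.0469) / 0.421346 = (-0.243479 + 0.109076) / 0.421346 = -0.318984
d₂ = d₁ − σ√T = -0.318984 − 0.421346 = -0.740330
e^{−rT} = 0.979895
N(d₁) = 0.374869,  N(d₂) = 0.229550
V = S·N(d₁) − K·e^{−rT}·N(d₂) = 40.984470 − 31.371660 = 9.612811 (the quoted price), and the Black–Scholes price is strictly increasing in σ, so σ is unique

sigma = 0.4118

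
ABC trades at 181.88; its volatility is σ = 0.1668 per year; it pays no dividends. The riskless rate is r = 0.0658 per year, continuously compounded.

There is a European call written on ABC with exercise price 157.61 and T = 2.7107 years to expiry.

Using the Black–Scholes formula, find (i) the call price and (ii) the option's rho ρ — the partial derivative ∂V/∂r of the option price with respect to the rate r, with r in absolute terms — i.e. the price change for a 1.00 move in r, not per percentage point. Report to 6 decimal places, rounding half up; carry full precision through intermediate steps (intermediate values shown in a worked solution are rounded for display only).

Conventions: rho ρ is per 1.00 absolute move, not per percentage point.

σ√T = 0.1668·√2.7107 = 0.274623
d₁ = (ln(S/K) + (r+σ²/2)T) / (σ√T) = (ln(181.88/157.61) + (0.0658+0.1668²/2)·2.7107) / 0.274623 = (0.143224 + 0.216073) / 0.274623 = 1.308326
d₂ = d₁ − σ√T = 1.308326 − 0.274623 = 1.033704
e^{−rT} = 0.836638
N(d₁) = 0.904619,  N(d₂) = 0.849363
Call price V = S·N(d₁) − K·e^{−rT}·N(d₂) = 164.532050 − 111.999062 = 52.532988
ρ = K·T·e^{−rT}·N(d₂) = 303.595857

price = 52.532988
ρ = 303.595857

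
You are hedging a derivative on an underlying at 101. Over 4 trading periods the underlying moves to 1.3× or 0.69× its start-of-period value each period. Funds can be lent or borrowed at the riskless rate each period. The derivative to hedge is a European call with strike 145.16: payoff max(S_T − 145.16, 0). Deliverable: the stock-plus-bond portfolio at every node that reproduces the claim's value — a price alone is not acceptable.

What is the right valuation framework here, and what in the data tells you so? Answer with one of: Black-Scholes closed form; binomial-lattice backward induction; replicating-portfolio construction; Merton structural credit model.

framework: replicating-portfolio construction

Key observation: a price alone would not answer the question — the per-node share/bond construction on the spot-101, 1.3/0.69 tree is required, and only the replicating-portfolio method yields it.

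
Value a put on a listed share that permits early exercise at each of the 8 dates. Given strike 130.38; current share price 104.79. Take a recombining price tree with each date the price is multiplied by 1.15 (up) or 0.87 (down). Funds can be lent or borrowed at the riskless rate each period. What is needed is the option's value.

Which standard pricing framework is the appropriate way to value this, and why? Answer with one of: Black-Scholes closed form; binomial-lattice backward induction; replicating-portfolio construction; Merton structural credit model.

framework: binomial-lattice backward induction

Key observation: the exercise right at every one of the 8 steps is what matters: each node needs max(130.38 − S, continuation), which only the stepwise tree valuation starting from spot 104.79 delivers.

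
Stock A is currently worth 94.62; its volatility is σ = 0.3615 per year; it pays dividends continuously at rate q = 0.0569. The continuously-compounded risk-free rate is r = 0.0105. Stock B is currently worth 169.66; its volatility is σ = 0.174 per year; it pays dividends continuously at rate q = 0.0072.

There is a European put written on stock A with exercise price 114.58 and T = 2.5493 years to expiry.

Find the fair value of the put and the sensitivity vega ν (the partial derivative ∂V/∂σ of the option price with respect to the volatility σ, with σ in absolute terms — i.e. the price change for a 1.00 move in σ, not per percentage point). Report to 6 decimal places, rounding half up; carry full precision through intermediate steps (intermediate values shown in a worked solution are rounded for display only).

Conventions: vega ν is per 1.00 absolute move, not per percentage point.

price = 39.789067
ν = 50.554070

σ√T = 0.3615·√2.5493 = 0.577190
d₁ = (ln(S/K) + (r−q+σ²/2)T) / (σ√T) = (ln(94.62/114.58) + (0.0105−0.0569+0.3615²/2)·2.5493) / 0.577190 = (-0.191404 + 0.048287) / 0.577190 = -0.247956
d₂ = d₁ − σ√T = -0.247956 − 0.577190 = -0.825146
e^{−rT} = 0.973587
e^{−qT} = 0.864975
N(−d₁) = 0.597916,  N(−d₂) = 0.795356
Put price V = K·e^{−rT}·N(−d₂) − S·e^{−qT}·N(−d₁) = 88.724826 − 48.935759 = 39.789067
φ(d₁) = (1/√(2π))·e^{−d₁²/2} = 0.386865
ν = S·e^{−qT}·φ(d₁)·√T = 50.554070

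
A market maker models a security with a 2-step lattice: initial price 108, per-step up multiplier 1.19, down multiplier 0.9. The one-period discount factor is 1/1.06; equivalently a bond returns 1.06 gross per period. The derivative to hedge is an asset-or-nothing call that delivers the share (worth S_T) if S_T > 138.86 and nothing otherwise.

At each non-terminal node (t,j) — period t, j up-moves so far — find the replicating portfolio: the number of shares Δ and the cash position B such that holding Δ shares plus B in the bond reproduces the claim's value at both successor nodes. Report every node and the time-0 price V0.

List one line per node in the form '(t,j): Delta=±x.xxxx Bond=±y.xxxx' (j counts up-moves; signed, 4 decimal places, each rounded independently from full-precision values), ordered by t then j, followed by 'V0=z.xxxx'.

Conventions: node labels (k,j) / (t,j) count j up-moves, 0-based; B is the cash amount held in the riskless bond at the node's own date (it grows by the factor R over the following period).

(0,0): Delta=2.5416 Bond=-233.0625
(1,0): Delta=0.0000 Bond=0.0000
(1,1): Delta=4.1034 Bond=-447.7714
V0=41.4333

No-arbitrage ⇒ martingale measure with p* = (R−d)/(u−d) = 0.5517.
Expiry values: V(2,0)=0.0000, V(2,1)=0.0000, V(2,2)=152.9388
(1,0): S=97.2000. Δ = (V_up−V_dn)/(S_up−S_dn) = (0.0000−0.0000)/(115.6680−87.4800) = 0.0000. V = [p*·0.0000 + (1−p*)·0.0000]/1.06 = 0.0000. B = V − Δ·S = 0.0000.
(1,1): S=128.5200. Δ = (V_up−V_dn)/(S_up−S_dn) = (152.9388−0.0000)/(152.9388−115.6680) = 4.1034. V = [p*·152.9388 + (1−p*)·0.0000]/1.06 = 79.6038. B = V − Δ·S = -447.7714.
(0,0): S=108.0000. Δ = (V_up−V_dn)/(S_up−S_dn) = (79.6038−0.0000)/(128.5200−97.2000) = 2.5416. V = [p*·79.6038 + (1−p*)·0.0000]/1.06 = 41.4333. B = V − Δ·S = -233.0625.
Sanity check at the root: Δ(0,0)·S0 + B(0,0) reproduces V0 = 41.4333.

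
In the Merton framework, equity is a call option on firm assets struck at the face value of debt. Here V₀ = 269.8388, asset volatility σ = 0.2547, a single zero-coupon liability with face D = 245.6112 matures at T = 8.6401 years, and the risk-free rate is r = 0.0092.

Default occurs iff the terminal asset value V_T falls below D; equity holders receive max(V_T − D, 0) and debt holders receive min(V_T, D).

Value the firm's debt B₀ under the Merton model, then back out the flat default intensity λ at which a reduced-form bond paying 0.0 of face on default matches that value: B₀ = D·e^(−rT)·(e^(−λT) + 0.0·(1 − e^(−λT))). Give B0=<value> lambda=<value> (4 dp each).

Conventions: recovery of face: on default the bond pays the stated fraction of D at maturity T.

Equity is a call on the firm's assets struck at D = 245.6112:
d₁ = [ln(V₀/D) + (r + σ²/2)T] / (σ√T)
   = [ln(269.8388/245.6112) + (0.0092 + 0.5·0.2547²)·8.6401] / (0.2547·√8.6401)
   = [0.094075 + 0.359740] / 0.748666 = 0.606164
d₂ = d₁ − σ√T = 0.606164 − 0.748666 = -0.142502
N(d₁) = 0.727797,  N(d₂) = 0.443342,  e^(−rT) = 0.923588
E₀ = V₀·N(d₁) − D·e^(−rT)·N(d₂)
   = 269.8388·0.727797 − 245.6112·0.923588·0.443342 = 95.818675
B₀ = V₀ − E₀ = 269.8388 − 95.818675 = 174.020125
e^(−λT) = (B₀·e^(rT)/D − 0)/(1 − 0) = (174.0201·1.082734/245.6112 − 0)/1 = 0.76713685
λ = −ln(0.76713685)/8.6401 = 0.030681

B0=174.0201 lambda=0.0307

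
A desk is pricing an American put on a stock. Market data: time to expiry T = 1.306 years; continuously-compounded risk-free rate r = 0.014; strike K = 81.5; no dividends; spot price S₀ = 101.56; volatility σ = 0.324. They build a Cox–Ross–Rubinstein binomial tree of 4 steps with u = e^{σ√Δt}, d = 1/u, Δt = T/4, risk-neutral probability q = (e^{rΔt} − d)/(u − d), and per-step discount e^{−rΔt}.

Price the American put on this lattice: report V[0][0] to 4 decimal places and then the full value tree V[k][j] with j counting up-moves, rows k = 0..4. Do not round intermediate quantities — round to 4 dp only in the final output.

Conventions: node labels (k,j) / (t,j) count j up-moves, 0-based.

price = 5.8596
tree:
5.8596
9.5369 1.7060
15.1430 3.2103 0.0000
23.2207 6.0410 0.0000 0.0000
33.0703 11.3678 0.0000 0.0000 0.0000

Δt=0.32650  u=1.20338  d=0.83099  q=0.46615  discount=0.99544
step 4 (expiry): payoffs max(K−S,0) = 33.0703 11.3678 0.0000 0.0000 0.0000
k=3: (k=3,j=0): S=58.2793, K−S=23.2207, hold=22.8490 ⇒ V=23.2207 exercise | (k=3,j=1): S=84.3956, K−S=0.0000, hold=6.0410 ⇒ V=6.0410 continue | (k=3,j=2): S=122.2153, K−S=0.0000, hold=0.0000 ⇒ V=0.0000 continue | (k=3,j=3): S=176.9828, K−S=0.0000, hold=0.0000 ⇒ V=0.0000 continue
k=2: (k=2,j=0): S=70.1322, K−S=11.3678, hold=15.1430 ⇒ V=15.1430 continue | (k=2,j=1): S=101.5600, K−S=0.0000, hold=3.2103 ⇒ V=3.2103 continue | (k=2,j=2): S=147.0714, K−S=0.0000, hold=0.0000 ⇒ V=0.0000 continue
k=1: (k=1,j=0): S=84.3956, K−S=0.0000, hold=9.5369 ⇒ V=9.5369 continue | (k=1,j=1): S=122.2153, K−S=0.0000, hold=1.7060 ⇒ V=1.7060 continue
k=0: (k=0,j=0): S=101.5600, K−S=0.0000, hold=5.8596 ⇒ V=5.8596 continue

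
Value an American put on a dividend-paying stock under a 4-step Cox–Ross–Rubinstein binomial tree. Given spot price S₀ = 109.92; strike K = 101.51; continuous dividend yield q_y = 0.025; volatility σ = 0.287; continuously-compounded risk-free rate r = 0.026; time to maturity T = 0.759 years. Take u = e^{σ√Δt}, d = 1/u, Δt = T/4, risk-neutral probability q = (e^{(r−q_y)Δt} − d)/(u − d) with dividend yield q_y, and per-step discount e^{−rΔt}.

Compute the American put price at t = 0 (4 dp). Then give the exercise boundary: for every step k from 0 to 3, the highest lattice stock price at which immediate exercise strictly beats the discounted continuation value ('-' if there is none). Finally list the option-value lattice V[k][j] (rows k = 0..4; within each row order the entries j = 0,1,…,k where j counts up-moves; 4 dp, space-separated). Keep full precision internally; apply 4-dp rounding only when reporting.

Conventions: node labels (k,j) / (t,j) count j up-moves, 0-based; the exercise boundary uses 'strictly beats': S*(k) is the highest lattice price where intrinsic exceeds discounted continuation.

params: Δt=0.18975 u=1.13317 d=0.88248 q=0.46954 e^(-rΔt)=0.99508
t_4 payoffs: 34.8450 15.9073 0.0000 0.0000 0.0000
t_3: node(3,0) S=75.5427 payoff=25.9673 vs cont=25.8252 → 25.9673 [stop]  node(3,1) S=97.0023 payoff=4.5077 vs cont=8.3966 → 8.3966 [wait]  node(3,2) S=124.5579 payoff=0.0000 vs cont=0.0000 → 0.0000 [wait]  node(3,3) S=159.9413 payoff=0.0000 vs cont=0.0000 → 0.0000 [wait]  ⇒ S*(3)=75.5427
t_2: node(2,0) S=85.6027 payoff=15.9073 vs cont=17.6299 → 17.6299 [wait]  node(2,1) S=109.9200 payoff=0.0000 vs cont=4.4321 → 4.4321 [wait]  node(2,2) S=141.1452 payoff=0.0000 vs cont=0.0000 → 0.0000 [wait]  ⇒ S*(2)=-
t_1: node(1,0) S=97.0023 payoff=4.5077 vs cont=11.3767 → 11.3767 [wait]  node(1,1) S=124.5579 payoff=0.0000 vs cont=2.3395 → 2.3395 [wait]  ⇒ S*(1)=-
t_0: node(0,0) S=109.9200 payoff=0.0000 vs cont=7.0982 → 7.0982 [wait]  ⇒ S*(0)=-

price = 7.0982
boundary = - - - 75.5427
tree:
7.0982
11.3767 2.3395
17.6299 4.4321 0.0000
25.9673 8.3966 0.0000 0.0000
34.8450 15.9073 0.0000 0.0000 0.0000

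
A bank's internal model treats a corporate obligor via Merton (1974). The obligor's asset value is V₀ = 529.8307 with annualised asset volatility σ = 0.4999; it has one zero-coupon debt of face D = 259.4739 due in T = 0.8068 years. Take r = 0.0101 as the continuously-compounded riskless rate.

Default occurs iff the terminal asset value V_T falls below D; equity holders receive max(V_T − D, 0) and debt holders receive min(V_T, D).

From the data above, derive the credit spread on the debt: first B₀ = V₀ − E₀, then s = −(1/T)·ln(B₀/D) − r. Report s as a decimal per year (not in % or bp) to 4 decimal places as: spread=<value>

spread=0.0180

Equity is a call on the firm's assets struck at D = 259.4739:
d₁ = [ln(V₀/D) + (r + σ²/2)T] / (σ√T)
   = [ln(529.8307/259.4739) + (0.0101 + 0.5·0.4999²)·0.8068] / (0.4999·√0.8068)
   = [0.713901 + 0.108958] / 0.449020 = 1.832566
d₂ = d₁ − σ√T = 1.832566 − 0.449020 = 1.383546
N(d₁) = 0.966566,  N(d₂) = 0.916751,  e^(−rT) = 0.991884
E₀ = V₀·N(d₁) − D·e^(−rT)·N(d₂)
   = 529.8307·0.966566 − 259.4739·0.991884·0.916751 = 276.174039
B₀ = V₀ − E₀ = 529.8307 − 276.174039 = 253.656661
spread = −(1/T)·ln(B₀/D) − r = −(1/0.8068)·ln(253.656661/259.4739) − 0.0101 = 0.01800423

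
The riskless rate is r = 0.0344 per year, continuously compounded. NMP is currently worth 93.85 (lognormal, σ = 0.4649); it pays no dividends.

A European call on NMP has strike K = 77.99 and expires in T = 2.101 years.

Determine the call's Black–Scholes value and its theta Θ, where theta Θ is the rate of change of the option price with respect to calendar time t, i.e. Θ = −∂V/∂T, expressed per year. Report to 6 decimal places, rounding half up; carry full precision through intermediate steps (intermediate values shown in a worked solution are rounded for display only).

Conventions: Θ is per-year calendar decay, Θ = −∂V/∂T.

σ√T = 0.4649·√2.101 = 0.673864
d₁ = (ln(S/K) + (r+σ²/2)T) / (σ√T) = (ln(93.85/77.99) + (0.0344+0.4649²/2)·2.101) / 0.673864 = (0.185117 + 0.299321) / 0.673864 = 0.718896
d₂ = d₁ − σ√T = 0.718896 − 0.673864 = 0.045031
e^{−rT} = 0.930276
N(d₁) = 0.763897,  N(d₂) = 0.517959
Call price V = S·N(d₁) − K·e^{−rT}·N(d₂) = 71.691769 − 37.579043 = 34.112726
φ(d₁) = (1/√(2π))·e^{−d₁²/2} = 0.308096
Θ = −S·φ(d₁)·σ/(2√T) − r·K·e^{−rT}·N(d₂) = −4.636997 − 1.292719 = -5.929716

price = 34.112726
Θ = -5.929716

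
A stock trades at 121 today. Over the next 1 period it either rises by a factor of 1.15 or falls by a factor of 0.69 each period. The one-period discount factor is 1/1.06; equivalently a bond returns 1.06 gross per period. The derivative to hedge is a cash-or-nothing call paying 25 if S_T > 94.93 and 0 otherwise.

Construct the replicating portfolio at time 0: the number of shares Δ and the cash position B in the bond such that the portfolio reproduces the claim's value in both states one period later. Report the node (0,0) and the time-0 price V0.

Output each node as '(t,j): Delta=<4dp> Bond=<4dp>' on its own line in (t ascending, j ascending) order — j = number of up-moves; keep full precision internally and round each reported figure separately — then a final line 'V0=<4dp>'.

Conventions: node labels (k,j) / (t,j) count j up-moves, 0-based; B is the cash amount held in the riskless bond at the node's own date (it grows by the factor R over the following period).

No-arbitrage ⇒ martingale measure with p* = (R−d)/(u−d) = 0.8043.
Terminal payoffs: V(1,0)=0.0000, V(1,1)=25.0000
  t=0,j=0: stock 121.0000 → up 139.1500 (V=25.0000), down 83.4900 (V=0.0000). Price 18.9705; hedge Δ=0.4492, bond B=-35.3774.
Check: Δ(0,0)·S0 + B(0,0) = 18.9705 = V0.

(0,0): Delta=0.4492 Bond=-35.3774
V0=18.9705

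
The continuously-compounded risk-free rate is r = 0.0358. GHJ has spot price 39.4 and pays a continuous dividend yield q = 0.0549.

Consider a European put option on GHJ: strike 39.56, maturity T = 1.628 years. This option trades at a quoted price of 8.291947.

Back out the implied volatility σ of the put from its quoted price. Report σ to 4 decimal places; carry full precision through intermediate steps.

sigma = 0.4135

At σ = 0.4135 the Black–Scholes value reproduces the quote:
σ√T = 0.4135·√1.628 = 0.527597
d₁ = (ln(S/K) + (r−q+σ²/2)T) / (σ√T) = (ln(39.4/39.56) + (0.0358−0.0549+0.4135²/2)·1.628) / 0.527597 = (-0.004053 + 0.108085) / 0.527597 = 0.197181
d₂ = d₁ − σ√T = 0.197181 − 0.527597 = -0.330417
e^{−rT} = 0.943383
e^{−qT} = 0.914501
N(−d₁) = 0.421843,  N(−d₂) = 0.629457
V = K·e^{−rT}·N(−d₂) − S·e^{−qT}·N(−d₁) = 23.491510 − 15.199563 = 8.291947 (the observed quote) — the price is monotone increasing in volatility, hence this σ is the only solution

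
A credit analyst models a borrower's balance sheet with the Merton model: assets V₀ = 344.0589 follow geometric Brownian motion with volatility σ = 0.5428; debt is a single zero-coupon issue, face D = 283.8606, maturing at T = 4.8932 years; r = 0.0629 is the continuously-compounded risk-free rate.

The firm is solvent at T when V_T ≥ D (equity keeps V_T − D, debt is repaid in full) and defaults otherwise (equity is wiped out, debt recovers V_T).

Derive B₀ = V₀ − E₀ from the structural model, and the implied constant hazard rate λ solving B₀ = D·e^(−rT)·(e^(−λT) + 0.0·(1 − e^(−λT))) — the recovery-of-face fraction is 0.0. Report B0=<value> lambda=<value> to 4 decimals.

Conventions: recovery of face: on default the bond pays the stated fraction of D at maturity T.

Equity is a call on the firm's assets struck at D = 283.8606:
d₁ = [ln(V₀/D) + (r + σ²/2)T] / (σ√T)
   = [ln(344.0589/283.8606) + (0.0629 + 0.5·0.5428²)·4.8932] / (0.5428·√4.8932)
   = [0.192330 + 1.028629] / 1.200705 = 1.016868
d₂ = d₁ − σ√T = 1.016868 − 1.200705 = -0.183837
N(d₁) = 0.845392,  N(d₂) = 0.427071,  e^(−rT) = 0.735075
E₀ = V₀·N(d₁) − D·e^(−rT)·N(d₂)
   = 344.0589·0.845392 − 283.8606·0.735075·0.427071 = 201.752496
B₀ = V₀ − E₀ = 344.0589 − 201.752496 = 142.306404
e^(−λT) = (B₀·e^(rT)/D − 0)/(1 − 0) = (142.3064·1.360405/283.8606 − 0)/1 = 0.68200485
λ = −ln(0.68200485)/4.8932 = 0.078214

B0=142.3064 lambda=0.0782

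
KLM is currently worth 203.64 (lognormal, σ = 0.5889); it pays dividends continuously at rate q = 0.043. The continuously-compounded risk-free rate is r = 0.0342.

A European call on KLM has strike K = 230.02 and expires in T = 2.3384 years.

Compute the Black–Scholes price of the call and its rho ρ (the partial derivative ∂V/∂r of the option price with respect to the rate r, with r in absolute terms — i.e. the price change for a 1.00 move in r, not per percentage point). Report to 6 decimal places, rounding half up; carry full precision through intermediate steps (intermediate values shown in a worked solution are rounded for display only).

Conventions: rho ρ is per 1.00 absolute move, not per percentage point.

σ√T = 0.5889·√2.3384 = 0.900536
d₁ = (ln(S/K) + (r−q+σ²/2)T) / (σ√T) = (ln(203.64/230.02) + (0.0342−0.043+0.5889²/2)·2.3384) / 0.900536 = (-0.121813 + 0.384904) / 0.900536 = 0.292150
d₂ = d₁ − σ√T = 0.292150 − 0.900536 = -0.608385
e^{−rT} = 0.923141
e^{−qT} = 0.904339
N(d₁) = 0.614914,  N(d₂) = 0.271466
Call price V = S·e^{−qT}·N(d₁) − K·e^{−rT}·N(d₂) = 113.242321 − 57.643325 = 55.598996
ρ = K·T·e^{−rT}·N(d₂) = 134.793151

price = 55.598996
ρ = 134.793151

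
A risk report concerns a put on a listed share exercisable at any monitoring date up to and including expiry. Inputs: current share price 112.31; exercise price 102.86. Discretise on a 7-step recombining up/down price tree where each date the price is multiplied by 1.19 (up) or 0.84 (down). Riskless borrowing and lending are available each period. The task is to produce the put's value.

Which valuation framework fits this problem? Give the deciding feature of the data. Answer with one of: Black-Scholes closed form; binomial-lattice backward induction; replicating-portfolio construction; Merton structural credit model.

Key observation: an American put (K = 102.86, S₀ = 112.31) on a 7-date tree has no closed form — the optimal stopping decision is embedded and must be resolved recursively from expiry.

framework: binomial-lattice backward induction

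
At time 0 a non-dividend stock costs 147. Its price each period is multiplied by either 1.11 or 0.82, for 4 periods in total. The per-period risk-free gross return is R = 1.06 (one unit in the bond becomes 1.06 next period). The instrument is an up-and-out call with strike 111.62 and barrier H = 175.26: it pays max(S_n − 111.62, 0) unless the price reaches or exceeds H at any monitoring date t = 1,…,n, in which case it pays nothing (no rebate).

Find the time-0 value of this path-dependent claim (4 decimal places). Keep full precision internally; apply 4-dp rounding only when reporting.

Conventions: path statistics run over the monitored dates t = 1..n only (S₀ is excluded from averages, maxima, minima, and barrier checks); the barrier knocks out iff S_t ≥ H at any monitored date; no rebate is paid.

price = 9.0611

Risk-neutral up-probability p* = (R−d)/(u−d) = (1.06−0.82)/(1.11−0.82) = 0.8276; the claim prices as the p*-weighted sum of path payoffs discounted by R^4.
Enumerate all 2^4 = 16 price paths (U = up ×1.11, D = down ×0.82); each path with k up-moves has probability p*^k·(1−p*)^(4−k).
DDDD: M=120.5400, payoff=0.0000, prob=0.000884
UDDD: M=163.1700, payoff=0.0000, prob=0.004242
DUDD: M=133.7994, payoff=0.0000, prob=0.004242
UUDD: M=181.1187, payoff=0.0000, prob=0.020360
DDUD: M=120.5400, payoff=0.0000, prob=0.004242
UDUD: M=163.1700, payoff=10.1642, prob=0.020360
DUUD: M=148.5173, payoff=10.1642, prob=0.020360
UUUD: M=201.0418, payoff=0.0000, prob=0.097726
DDDU: M=120.5400, payoff=0.0000, prob=0.004242
UDDU: M=163.1700, payoff=10.1642, prob=0.020360
DUDU: M=133.7994, payoff=10.1642, prob=0.020360
UUDU: M=181.1187, payoff=0.0000, prob=0.097726
DDUU: M=121.7842, payoff=10.1642, prob=0.020360
UDUU: M=164.8542, payoff=53.2342, prob=0.097726
DUUU: M=164.8542, payoff=53.2342, prob=0.097726
UUUU: M=223.1564, payoff=0.0000, prob=0.469087
Price = Σ prob·payoff / R^4 = 11.439477 / 1.262477 = 9.0611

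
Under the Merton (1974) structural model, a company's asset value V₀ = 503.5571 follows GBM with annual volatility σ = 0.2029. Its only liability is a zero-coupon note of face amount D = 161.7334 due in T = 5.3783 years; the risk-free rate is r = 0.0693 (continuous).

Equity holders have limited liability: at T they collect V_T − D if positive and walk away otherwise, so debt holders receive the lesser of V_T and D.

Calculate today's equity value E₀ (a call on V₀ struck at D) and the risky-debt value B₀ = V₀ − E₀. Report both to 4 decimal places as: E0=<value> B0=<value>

Work the structural quantities from V₀ = 503.5571 against face 161.7334:
d₁ = [ln(V₀/D) + (r + σ²/2)T] / (σ√T)
   = [ln(503.5571/161.7334) + (0.0693 + 0.5·0.2029²)·5.3783] / (0.2029·√5.3783)
   = [1.135748 + 0.483424] / 0.470549 = 3.441030
d₂ = d₁ − σ√T = 3.441030 − 0.470549 = 2.970481
N(d₁) = 0.999710,  N(d₂) = 0.998513,  e^(−rT) = 0.688861
E₀ = V₀·N(d₁) − D·e^(−rT)·N(d₂)
   = 503.5571·0.999710 − 161.7334·0.688861·0.998513 = 392.165041
B₀ = V₀ − E₀ = 503.5571 − 392.165041 = 111.392059

E0=392.1650 B0=111.3921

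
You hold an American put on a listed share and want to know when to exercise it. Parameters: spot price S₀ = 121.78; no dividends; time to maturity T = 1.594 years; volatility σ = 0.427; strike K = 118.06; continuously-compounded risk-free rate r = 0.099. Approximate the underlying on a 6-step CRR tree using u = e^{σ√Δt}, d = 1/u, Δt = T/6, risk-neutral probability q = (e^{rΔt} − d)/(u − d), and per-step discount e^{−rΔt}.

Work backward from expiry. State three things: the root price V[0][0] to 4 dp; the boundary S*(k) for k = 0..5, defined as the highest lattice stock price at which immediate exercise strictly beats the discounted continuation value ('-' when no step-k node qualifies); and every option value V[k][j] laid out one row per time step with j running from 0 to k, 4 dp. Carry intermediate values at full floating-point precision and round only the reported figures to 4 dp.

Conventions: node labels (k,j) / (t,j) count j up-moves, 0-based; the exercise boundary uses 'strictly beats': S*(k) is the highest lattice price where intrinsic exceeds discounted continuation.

params: Δt=0.26567 u=1.24619 d=0.80245 q=0.50526 e^(-rΔt)=0.97404
t_6 payoffs: 85.5454 67.5655 39.6431 0.0000 0.0000 0.0000 0.0000
t_5: node(5,0) S=40.5192 payoff=77.5408 vs cont=74.4762 → 77.5408 [stop]  node(5,1) S=62.9255 payoff=55.1345 vs cont=52.0698 → 55.1345 [stop]  node(5,2) S=97.7221 payoff=20.3379 vs cont=19.1040 → 20.3379 [stop]  node(5,3) S=151.7606 payoff=0.0000 vs cont=0.0000 → 0.0000 [wait]  node(5,4) S=235.6812 payoff=0.0000 vs cont=0.0000 → 0.0000 [wait]  node(5,5) S=366.0084 payoff=0.0000 vs cont=0.0000 → 0.0000 [wait]  ⇒ S*(5)=97.7221
t_4: node(4,0) S=50.4945 payoff=67.5655 vs cont=64.5009 → 67.5655 [stop]  node(4,1) S=78.4169 payoff=39.6431 vs cont=36.5784 → 39.6431 [stop]  node(4,2) S=121.7800 payoff=0.0000 vs cont=9.8008 → 9.8008 [wait]  node(4,3) S=189.1220 payoff=0.0000 vs cont=0.0000 → 0.0000 [wait]  node(4,4) S=293.7028 payoff=0.0000 vs cont=0.0000 → 0.0000 [wait]  ⇒ S*(4)=78.4169
t_3: node(3,0) S=62.9255 payoff=55.1345 vs cont=52.0698 → 55.1345 [stop]  node(3,1) S=97.7221 payoff=20.3379 vs cont=23.9274 → 23.9274 [wait]  node(3,2) S=151.7606 payoff=0.0000 vs cont=4.7230 → 4.7230 [wait]  node(3,3) S=235.6812 payoff=0.0000 vs cont=0.0000 → 0.0000 [wait]  ⇒ S*(3)=62.9255
t_2: node(2,0) S=78.4169 payoff=39.6431 vs cont=38.3450 → 39.6431 [stop]  node(2,1) S=121.7800 payoff=0.0000 vs cont=13.8550 → 13.8550 [wait]  node(2,2) S=189.1220 payoff=0.0000 vs cont=2.2760 → 2.2760 [wait]  ⇒ S*(2)=78.4169
t_1: node(1,0) S=97.7221 payoff=20.3379 vs cont=25.9226 → 25.9226 [wait]  node(1,1) S=151.7606 payoff=0.0000 vs cont=7.7969 → 7.7969 [wait]  ⇒ S*(1)=-
t_0: node(0,0) S=121.7800 payoff=0.0000 vs cont=16.3293 → 16.3293 [wait]  ⇒ S*(0)=-

price = 16.3293
boundary = - - 78.4169 62.9255 78.4169 97.7221
tree:
16.3293
25.9226 7.7969
39.6431 13.8550 2.2760
55.1345 23.9274 4.7230 0.0000
67.5655 39.6431 9.8008 0.0000 0.0000
77.5408 55.1345 20.3379 0.0000 0.0000 0.0000
85.5454 67.5655 39.6431 0.0000 0.0000 0.0000 0.0000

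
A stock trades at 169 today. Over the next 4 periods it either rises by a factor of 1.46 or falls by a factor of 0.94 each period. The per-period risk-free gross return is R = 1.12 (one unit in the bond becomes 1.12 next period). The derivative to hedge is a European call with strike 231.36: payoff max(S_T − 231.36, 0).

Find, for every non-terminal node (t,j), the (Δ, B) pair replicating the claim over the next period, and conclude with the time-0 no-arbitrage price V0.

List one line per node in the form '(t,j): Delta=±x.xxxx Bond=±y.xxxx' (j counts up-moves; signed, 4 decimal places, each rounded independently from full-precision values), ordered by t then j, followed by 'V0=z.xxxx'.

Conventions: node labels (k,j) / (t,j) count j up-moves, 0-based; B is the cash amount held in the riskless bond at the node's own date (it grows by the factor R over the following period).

(0,0): Delta=0.7397 Bond=-85.0029
(1,0): Delta=0.5834 Bond=-70.3736
(1,1): Delta=0.9298 Bond=-142.1035
(2,0): Delta=0.3461 Bond=-43.3730
(2,1): Delta=0.8721 Bond=-145.7709
(2,2): Delta=1.0000 Bond=-184.4388
(3,0): Delta=0.0000 Bond=0.0000
(3,1): Delta=0.7669 Bond=-140.3357
(3,2): Delta=1.0000 Bond=-206.5714
(3,3): Delta=1.0000 Bond=-206.5714
V0=40.0127

Arbitrage-free pricing uses the up-move probability p* = (R−d)/(u−d) = 0.3462, discounting each step at R = 1.12.
Expiry values: V(4,0)=0.0000, V(4,1)=0.0000, V(4,2)=86.9484, V(4,3)=263.0339, V(4,4)=536.5284
  t=3,j=0: stock 140.3687 → up 204.9383 (V=0.0000), down 131.9466 (V=0.0000). Price 0.0000; hedge Δ=0.0000, bond B=0.0000.
  t=3,j=1: stock 218.0195 → up 318.3084 (V=86.9484), down 204.9383 (V=0.0000). Price 26.8728; hedge Δ=0.7669, bond B=-140.3357.
  t=3,j=2: stock 338.6260 → up 494.3939 (V=263.0339), down 318.3084 (V=86.9484). Price 132.0545; hedge Δ=1.0000, bond B=-206.5714.
  t=3,j=3: stock 525.9510 → up 767.8884 (V=536.5284), down 494.3939 (V=263.0339). Price 319.3796; hedge Δ=1.0000, bond B=-206.5714.
  t=2,j=0: stock 149.3284 → up 218.0195 (V=26.8728), down 140.3687 (V=0.0000). Price 8.3055; hedge Δ=0.3461, bond B=-43.3730.
  t=2,j=1: stock 231.9356 → up 338.6260 (V=132.0545), down 218.0195 (V=26.8728). Price 56.5017; hedge Δ=0.8721, bond B=-145.7709.
  t=2,j=2: stock 360.2404 → up 525.9510 (V=319.3796), down 338.6260 (V=132.0545). Price 175.8016; hedge Δ=1.0000, bond B=-184.4388.
  t=1,j=0: stock 158.8600 → up 231.9356 (V=56.5017), down 149.3284 (V=8.3055). Price 22.3114; hedge Δ=0.5834, bond B=-70.3736.
  t=1,j=1: stock 246.7400 → up 360.2404 (V=175.8016), down 231.9356 (V=56.5017). Price 87.3195; hedge Δ=0.9298, bond B=-142.1035.
  t=0,j=0: stock 169.0000 → up 246.7400 (V=87.3195), down 158.8600 (V=22.3114). Price 40.0127; hedge Δ=0.7397, bond B=-85.0029.
As a check, the time-0 holding Δ(0,0)·S0 + B(0,0) comes to 40.0127 — exactly V0.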